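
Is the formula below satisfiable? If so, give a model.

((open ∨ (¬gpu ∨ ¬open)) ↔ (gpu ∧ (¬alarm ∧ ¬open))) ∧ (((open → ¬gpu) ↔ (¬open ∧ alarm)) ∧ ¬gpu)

Case gpu = True: the conjunct ¬gpu is False.
Case gpu = False: the conjunct (open ∨ (¬gpu ∨ ¬open)) ↔ (gpu ∧ (¬alarm ∧ ¬open)) becomes (open ∨ True) ↔ (False ∧ (¬alarm ∧ ¬open)) = False.
Both cases fail — unsatisfiable.

UNSATISFIABLE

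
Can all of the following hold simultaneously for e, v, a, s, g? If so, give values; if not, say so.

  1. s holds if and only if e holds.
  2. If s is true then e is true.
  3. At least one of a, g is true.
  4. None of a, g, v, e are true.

No satisfying assignment exists.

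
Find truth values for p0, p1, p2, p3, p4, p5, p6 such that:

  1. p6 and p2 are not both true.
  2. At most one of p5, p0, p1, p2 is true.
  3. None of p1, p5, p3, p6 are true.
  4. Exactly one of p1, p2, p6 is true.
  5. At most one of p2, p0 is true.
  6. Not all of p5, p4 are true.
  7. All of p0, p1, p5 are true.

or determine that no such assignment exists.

Case p1 = True:
  Constraint (3) is violated (p1=T) — contradiction.
Case p1 = False:
  Constraint (7) is violated (p1=F) — contradiction.
Both cases fail — unsatisfiable.

UNSATISFIABLE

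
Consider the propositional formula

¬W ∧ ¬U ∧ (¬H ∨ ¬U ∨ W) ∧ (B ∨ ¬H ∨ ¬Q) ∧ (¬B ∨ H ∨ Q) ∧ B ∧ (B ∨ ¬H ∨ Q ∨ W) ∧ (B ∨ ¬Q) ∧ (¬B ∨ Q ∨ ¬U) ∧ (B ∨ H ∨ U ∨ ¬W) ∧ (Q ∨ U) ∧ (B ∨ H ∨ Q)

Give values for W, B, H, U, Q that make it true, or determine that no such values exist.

Unit clause (¬W) forces W = False.
Unit clause (¬U) forces U = False.
Unit clause (B) forces B = True.
In (Q ∨ U) only Q is left, so Q = True.
Set H = False.
All clauses satisfied.

W = False; B = True; H = False; U = False; Q = True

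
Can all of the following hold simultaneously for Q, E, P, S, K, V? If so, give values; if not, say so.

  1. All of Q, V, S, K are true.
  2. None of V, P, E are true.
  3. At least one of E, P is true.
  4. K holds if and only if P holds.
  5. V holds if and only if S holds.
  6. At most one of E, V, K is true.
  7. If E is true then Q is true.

UNSATISFIABLE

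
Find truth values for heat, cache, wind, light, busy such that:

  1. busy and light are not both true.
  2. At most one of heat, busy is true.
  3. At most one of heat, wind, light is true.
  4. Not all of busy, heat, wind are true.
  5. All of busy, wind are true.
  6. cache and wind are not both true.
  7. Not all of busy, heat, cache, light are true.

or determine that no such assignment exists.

heat = False, cache = False, wind = True, light = False, busy = True

  (1) busy=T, light=F — not both ✓
  (2) {heat, busy}: 1 true — at most one ✓
  (3) {heat, wind, light}: 1 true — at most one ✓
  (4) {busy, heat, wind}: 2/3 true — not all ✓
  (5) {busy, wind}: all 2 true ✓
  (6) cache=F, wind=T — not both ✓
  (7) {busy, heat, cache, light}: 1/4 true — not all ✓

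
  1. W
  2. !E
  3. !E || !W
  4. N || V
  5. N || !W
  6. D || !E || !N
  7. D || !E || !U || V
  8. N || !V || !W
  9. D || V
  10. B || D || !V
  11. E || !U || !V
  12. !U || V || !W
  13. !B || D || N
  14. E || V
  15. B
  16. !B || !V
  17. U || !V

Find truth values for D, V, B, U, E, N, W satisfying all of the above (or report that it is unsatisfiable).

Case B = True:
  (W) forces W = True.
  (!E) forces E = False.
  (N || !W) forces N = True.
  (E || V) forces V = True.
  Clause (!B || !V) is falsified — contradiction.
Case B = False:
  Clause (B) is falsified — contradiction.
Both cases fail, so the formula is unsatisfiable.

No satisfying assignment exists.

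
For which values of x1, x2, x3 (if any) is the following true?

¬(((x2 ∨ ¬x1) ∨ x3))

x1 = True, x2 = False, x3 = False

  ¬(((x2 ∨ ¬x1) ∨ x3)) = True
    (x2 ∨ ¬x1) ∨ x3 = False
      x2 ∨ ¬x1 = False
        ¬x1 = False
The formula evaluates to True.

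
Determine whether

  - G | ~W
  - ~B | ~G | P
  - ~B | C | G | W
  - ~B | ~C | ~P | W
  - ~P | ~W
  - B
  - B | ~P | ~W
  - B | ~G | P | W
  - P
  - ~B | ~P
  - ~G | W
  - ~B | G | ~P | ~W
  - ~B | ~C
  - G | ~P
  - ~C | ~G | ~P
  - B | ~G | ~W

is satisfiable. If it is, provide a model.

The formula is unsatisfiable.

Case B = True:
  (P) forces P = True.
  Clause (~B | ~P) is falsified — contradiction.
Case B = False:
  Clause (B) is falsified — contradiction.
Both cases fail, so the formula is unsatisfiable.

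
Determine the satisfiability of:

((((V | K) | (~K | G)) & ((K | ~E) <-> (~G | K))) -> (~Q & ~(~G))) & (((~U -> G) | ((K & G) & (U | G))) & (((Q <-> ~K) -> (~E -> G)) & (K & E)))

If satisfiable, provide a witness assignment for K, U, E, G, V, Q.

K = True, U = False, E = True, G = True, V = False, Q = False

  (((V | K) | (~K | G)) & ((K | ~E) <-> (~G | K))) -> (~Q & ~(~G)) = True
    ((V | K) | (~K | G)) & ((K | ~E) <-> (~G | K)) = True
      (V | K) | (~K | G) = True
        V | K = True
        ~K | G = True
          ~K = False
      (K | ~E) <-> (~G | K) = True
        K | ~E = True
          ~E = False
        ~G | K = True
          ~G = False
    ~Q & ~(~G) = True
      ~Q = True
      ~(~G) = True
        ~G = False
  ((~U -> G) | ((K & G) & (U | G))) & (((Q <-> ~K) -> (~E -> G)) & (K & E)) = True
    (~U -> G) | ((K & G) & (U | G)) = True
      ~U -> G = True
        ~U = True
      (K & G) & (U | G) = True
        K & G = True
        U | G = True
    ((Q <-> ~K) -> (~E -> G)) & (K & E) = True
      (Q <-> ~K) -> (~E -> G) = True
        Q <-> ~K = True
          ~K = False
        ~E -> G = True
          ~E = False
      K & E = True
Both conjuncts True, so the formula holds.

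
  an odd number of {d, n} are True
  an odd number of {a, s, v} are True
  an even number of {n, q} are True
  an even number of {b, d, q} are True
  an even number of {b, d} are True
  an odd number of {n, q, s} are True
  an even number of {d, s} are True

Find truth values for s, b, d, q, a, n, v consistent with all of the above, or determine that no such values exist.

s: True; b: True; d: True; q: False; a: False; n: False; v: False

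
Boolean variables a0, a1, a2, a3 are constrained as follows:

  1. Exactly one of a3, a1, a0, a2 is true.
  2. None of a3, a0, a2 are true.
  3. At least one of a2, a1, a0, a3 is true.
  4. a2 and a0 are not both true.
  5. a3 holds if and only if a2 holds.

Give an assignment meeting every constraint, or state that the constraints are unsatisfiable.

a0=F, a1=T, a2=F, a3=F

  (1) {a3, a1, a0, a2}: 1 true — exactly one ✓
  (2) {a3, a0, a2}: 0 true — none ✓
  (3) {a2, a1, a0, a3}: 1 true — at least one ✓
  (4) a2=F, a0=F — not both ✓
  (5) a3=F, a2=F — same ✓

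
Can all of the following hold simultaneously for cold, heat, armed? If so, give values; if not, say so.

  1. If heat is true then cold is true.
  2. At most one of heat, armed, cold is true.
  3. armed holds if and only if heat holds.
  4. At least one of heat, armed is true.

UNSATISFIABLE

Case heat = True:
  (1) with heat=T forces cold = True.
  Constraint (2) is violated (heat=T, cold=T) — contradiction.
Case heat = False:
  (3) with heat=F forces armed = False.
  Constraint (4) is violated (heat=F, armed=F) — contradiction.
Both cases fail — unsatisfiable.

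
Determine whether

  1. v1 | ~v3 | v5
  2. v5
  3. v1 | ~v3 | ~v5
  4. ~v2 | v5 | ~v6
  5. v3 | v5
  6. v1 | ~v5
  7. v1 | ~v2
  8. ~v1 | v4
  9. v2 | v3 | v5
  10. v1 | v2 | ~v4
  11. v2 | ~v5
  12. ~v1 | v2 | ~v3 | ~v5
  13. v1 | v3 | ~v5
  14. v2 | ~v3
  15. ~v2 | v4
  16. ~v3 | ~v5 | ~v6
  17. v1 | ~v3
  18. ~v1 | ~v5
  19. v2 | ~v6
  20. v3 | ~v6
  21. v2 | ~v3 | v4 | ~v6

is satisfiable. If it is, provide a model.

Case v5 = True:
  (v1 | ~v5) forces v1 = True.
  Clause (~v1 | ~v5) is falsified — contradiction.
Case v5 = False:
  Clause (v5) is falsified — contradiction.
Both cases fail, so the formula is unsatisfiable.

No satisfying assignment exists.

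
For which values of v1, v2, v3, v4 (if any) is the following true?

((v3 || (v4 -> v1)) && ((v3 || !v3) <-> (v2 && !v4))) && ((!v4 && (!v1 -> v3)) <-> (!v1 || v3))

v1 = True; v2 = True; v3 = True; v4 = False

  (v3 || (v4 -> v1)) && ((v3 || !v3) <-> (v2 && !v4)) = True
    v3 || (v4 -> v1) = True
      v4 -> v1 = True
    (v3 || !v3) <-> (v2 && !v4) = True
      v3 || !v3 = True
        !v3 = False
      v2 && !v4 = True
        !v4 = True
  (!v4 && (!v1 -> v3)) <-> (!v1 || v3) = True
    !v4 && (!v1 -> v3) = True
      !v4 = True
      !v1 -> v3 = True
        !v1 = False
    !v1 || v3 = True
      !v1 = False
Both conjuncts True, so the formula holds.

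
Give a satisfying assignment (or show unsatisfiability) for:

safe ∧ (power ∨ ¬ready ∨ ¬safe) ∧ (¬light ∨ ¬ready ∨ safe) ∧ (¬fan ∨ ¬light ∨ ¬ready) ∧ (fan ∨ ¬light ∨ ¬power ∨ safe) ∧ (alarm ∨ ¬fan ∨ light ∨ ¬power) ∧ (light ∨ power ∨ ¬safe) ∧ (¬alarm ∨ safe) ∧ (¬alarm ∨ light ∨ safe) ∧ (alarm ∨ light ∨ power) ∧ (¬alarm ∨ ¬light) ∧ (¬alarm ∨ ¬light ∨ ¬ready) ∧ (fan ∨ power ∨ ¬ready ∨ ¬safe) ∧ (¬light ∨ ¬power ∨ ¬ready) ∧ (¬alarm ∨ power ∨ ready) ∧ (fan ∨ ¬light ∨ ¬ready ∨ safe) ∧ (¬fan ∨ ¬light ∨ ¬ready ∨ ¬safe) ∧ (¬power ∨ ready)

Unit clause (safe) forces safe = True.
Set fan = False.
Set ready = False.
  then (¬power ∨ ready) forces power = False.
  then (light ∨ power ∨ ¬safe) forces light = True.
  then (¬alarm ∨ ¬light) forces alarm = False.
All clauses satisfied.

fan = False, ready = False, power = False, light = True, safe = True, alarm = False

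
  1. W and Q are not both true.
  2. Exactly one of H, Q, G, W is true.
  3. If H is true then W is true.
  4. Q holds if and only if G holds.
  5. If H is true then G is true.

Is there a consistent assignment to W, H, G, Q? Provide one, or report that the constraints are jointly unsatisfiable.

W = True, H = False, G = False, Q = False

  (1) W=T, Q=F — not both ✓
  (2) {H, Q, G, W}: 1 true — exactly one ✓
  (3) H=F ⇒ W: vacuous ✓
  (4) Q=F, G=F — same ✓
  (5) H=F ⇒ G: vacuous ✓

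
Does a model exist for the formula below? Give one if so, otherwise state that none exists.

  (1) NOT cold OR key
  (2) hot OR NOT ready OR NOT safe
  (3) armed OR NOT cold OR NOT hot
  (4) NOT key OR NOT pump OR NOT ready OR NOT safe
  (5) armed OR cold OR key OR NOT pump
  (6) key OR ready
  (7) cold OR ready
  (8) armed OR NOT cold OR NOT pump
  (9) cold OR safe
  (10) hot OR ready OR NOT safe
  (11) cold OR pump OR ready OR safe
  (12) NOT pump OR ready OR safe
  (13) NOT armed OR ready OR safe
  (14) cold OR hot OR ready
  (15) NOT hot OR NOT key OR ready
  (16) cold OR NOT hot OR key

key: True, cold: False, ready: True, safe: True, pump: False, armed: False, hot: True

Set key = True.
Set cold = False.
  then (cold OR ready) forces ready = True.
  then (cold OR safe) forces safe = True.
  then (hot OR NOT ready OR NOT safe) forces hot = True.
  then (NOT key OR NOT pump OR NOT ready OR NOT safe) forces pump = False.
Set armed = False.
All clauses satisfied.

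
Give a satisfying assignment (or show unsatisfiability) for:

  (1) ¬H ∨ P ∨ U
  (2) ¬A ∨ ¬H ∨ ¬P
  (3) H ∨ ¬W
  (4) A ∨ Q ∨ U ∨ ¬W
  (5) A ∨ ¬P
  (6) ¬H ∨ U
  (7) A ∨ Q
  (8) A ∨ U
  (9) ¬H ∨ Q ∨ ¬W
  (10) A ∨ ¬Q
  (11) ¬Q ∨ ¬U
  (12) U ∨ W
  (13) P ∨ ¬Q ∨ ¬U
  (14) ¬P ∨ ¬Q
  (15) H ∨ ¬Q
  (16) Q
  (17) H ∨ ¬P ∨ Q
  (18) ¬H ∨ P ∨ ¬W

Case Q = True:
  (A ∨ ¬Q) forces A = True.
  (¬Q ∨ ¬U) forces U = False.
  (¬H ∨ U) forces H = False.
  Clause (H ∨ ¬Q) is falsified — contradiction.
Case Q = False:
  Clause (Q) is falsified — contradiction.
Both cases fail, so the formula is unsatisfiable.

Unsatisfiable — no assignment works.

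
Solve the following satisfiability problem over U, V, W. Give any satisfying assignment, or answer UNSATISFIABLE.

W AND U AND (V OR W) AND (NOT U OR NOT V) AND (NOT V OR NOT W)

U=T, V=F, W=T

Unit clause (W) forces W = True.
Unit clause (U) forces U = True.
In (NOT U OR NOT V) only NOT V is left, so V = False.
Check each clause:
  (W): W holds.
  (U): U holds.
  (V OR W): W holds.
  (NOT U OR NOT V): NOT V holds.
  (NOT V OR NOT W): NOT V holds.
All clauses satisfied.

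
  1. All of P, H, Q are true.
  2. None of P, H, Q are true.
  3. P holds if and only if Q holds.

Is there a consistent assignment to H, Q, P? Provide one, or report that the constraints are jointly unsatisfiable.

Case H = True:
  Constraint (2) is violated (H=T) — contradiction.
Case H = False:
  Constraint (1) is violated (H=F) — contradiction.
Both cases fail — unsatisfiable.

UNSATISFIABLE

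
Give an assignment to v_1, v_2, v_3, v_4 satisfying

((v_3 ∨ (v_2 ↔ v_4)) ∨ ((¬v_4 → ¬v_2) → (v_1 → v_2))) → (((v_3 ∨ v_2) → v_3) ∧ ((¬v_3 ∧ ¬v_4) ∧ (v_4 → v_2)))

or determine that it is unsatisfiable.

v_1 = False, v_2 = False, v_3 = False, v_4 = False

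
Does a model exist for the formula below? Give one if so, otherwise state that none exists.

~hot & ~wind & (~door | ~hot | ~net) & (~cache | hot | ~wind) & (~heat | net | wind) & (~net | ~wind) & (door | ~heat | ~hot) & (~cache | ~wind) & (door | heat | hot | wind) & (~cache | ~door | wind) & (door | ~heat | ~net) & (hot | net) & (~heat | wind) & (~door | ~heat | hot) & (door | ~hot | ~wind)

cache: False; wind: False; net: True; hot: False; door: True; heat: False

Unit clause (~hot) forces hot = False.
Unit clause (~wind) forces wind = False.
In (hot | net) only net is left, so net = True.
In (~heat | wind) only ~heat is left, so heat = False.
In (door | heat | hot | wind) only door is left, so door = True.
In (~cache | ~door | wind) only ~cache is left, so cache = False.
All clauses satisfied.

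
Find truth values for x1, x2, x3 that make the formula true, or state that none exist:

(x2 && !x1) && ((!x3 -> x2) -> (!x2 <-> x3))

x1 = False, x2 = True, x3 = False

  x2 && !x1 = True
    !x1 = True
  (!x3 -> x2) -> (!x2 <-> x3) = True
    !x3 -> x2 = True
      !x3 = True
    !x2 <-> x3 = True
      !x2 = False
Both conjuncts True, so the formula holds.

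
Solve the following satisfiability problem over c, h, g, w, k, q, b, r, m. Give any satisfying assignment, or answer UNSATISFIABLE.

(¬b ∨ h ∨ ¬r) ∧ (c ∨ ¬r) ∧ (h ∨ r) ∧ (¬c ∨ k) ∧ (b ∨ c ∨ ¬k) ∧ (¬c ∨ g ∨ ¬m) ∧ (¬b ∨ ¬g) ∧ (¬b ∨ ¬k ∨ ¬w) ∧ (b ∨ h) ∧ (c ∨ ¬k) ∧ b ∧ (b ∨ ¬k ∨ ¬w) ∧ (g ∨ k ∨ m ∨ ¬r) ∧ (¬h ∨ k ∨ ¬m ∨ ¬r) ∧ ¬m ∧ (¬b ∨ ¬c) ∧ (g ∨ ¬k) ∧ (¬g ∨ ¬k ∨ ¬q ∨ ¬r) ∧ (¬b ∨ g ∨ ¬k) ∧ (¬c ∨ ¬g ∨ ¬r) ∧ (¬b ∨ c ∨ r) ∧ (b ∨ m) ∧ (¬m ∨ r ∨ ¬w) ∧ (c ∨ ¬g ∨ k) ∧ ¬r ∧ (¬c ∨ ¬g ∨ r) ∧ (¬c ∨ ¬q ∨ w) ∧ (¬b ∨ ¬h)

UNSATISFIABLE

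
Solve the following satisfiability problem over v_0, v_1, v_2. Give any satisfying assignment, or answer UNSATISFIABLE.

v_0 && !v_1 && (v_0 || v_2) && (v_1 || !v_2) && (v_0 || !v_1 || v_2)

v_0=T, v_1=F, v_2=F

Unit clause (v_0) forces v_0 = True.
Unit clause (!v_1) forces v_1 = False.
In (v_1 || !v_2) only !v_2 is left, so v_2 = False.
Check each clause:
  (v_0): v_0 holds.
  (!v_1): !v_1 holds.
  (v_0 || v_2): v_0 holds.
  (v_1 || !v_2): !v_2 holds.
  (v_0 || !v_1 || v_2): v_0 holds.
All clauses satisfied.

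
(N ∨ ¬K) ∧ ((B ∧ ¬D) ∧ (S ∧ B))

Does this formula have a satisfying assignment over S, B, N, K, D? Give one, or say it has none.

S = True, B = True, N = False, K = False, D = False

  N ∨ ¬K = True
    ¬K = True
  (B ∧ ¬D) ∧ (S ∧ B) = True
    B ∧ ¬D = True
      ¬D = True
    S ∧ B = True
Both conjuncts True, so the formula holds.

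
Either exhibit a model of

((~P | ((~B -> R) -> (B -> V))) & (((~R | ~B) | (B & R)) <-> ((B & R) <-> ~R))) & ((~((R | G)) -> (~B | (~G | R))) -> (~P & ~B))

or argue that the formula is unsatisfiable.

P: False, B: False, G: True, R: True, V: False

  (~P | ((~B -> R) -> (B -> V))) & (((~R | ~B) | (B & R)) <-> ((B & R) <-> ~R)) = True
    ~P | ((~B -> R) -> (B -> V)) = True
      ~P = True
      (~B -> R) -> (B -> V) = True
        ~B -> R = True
          ~B = True
        B -> V = True
    ((~R | ~B) | (B & R)) <-> ((B & R) <-> ~R) = True
      (~R | ~B) | (B & R) = True
        ~R | ~B = True
          ~R = False
          ~B = True
        B & R = False
      (B & R) <-> ~R = True
        B & R = False
        ~R = False
  (~((R | G)) -> (~B | (~G | R))) -> (~P & ~B) = True
    ~((R | G)) -> (~B | (~G | R)) = True
      ~((R | G)) = False
        R | G = True
      ~B | (~G | R) = True
        ~B = True
        ~G | R = True
          ~G = False
    ~P & ~B = True
      ~P = True
      ~B = True
Both conjuncts True, so the formula holds.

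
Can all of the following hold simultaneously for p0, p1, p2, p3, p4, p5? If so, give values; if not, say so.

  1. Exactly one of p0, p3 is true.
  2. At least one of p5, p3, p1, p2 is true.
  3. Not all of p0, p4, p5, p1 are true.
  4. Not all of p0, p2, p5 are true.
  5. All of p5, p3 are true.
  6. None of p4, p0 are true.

p0=F, p1=F, p2=T, p3=T, p4=F, p5=T

  (1) {p0, p3}: 1 true — exactly one ✓
  (2) {p5, p3, p1, p2}: 3 true — at least one ✓
  (3) {p0, p4, p5, p1}: 1/4 true — not all ✓
  (4) {p0, p2, p5}: 2/3 true — not all ✓
  (5) {p5, p3}: all 2 true ✓
  (6) {p4, p0}: 0 true — none ✓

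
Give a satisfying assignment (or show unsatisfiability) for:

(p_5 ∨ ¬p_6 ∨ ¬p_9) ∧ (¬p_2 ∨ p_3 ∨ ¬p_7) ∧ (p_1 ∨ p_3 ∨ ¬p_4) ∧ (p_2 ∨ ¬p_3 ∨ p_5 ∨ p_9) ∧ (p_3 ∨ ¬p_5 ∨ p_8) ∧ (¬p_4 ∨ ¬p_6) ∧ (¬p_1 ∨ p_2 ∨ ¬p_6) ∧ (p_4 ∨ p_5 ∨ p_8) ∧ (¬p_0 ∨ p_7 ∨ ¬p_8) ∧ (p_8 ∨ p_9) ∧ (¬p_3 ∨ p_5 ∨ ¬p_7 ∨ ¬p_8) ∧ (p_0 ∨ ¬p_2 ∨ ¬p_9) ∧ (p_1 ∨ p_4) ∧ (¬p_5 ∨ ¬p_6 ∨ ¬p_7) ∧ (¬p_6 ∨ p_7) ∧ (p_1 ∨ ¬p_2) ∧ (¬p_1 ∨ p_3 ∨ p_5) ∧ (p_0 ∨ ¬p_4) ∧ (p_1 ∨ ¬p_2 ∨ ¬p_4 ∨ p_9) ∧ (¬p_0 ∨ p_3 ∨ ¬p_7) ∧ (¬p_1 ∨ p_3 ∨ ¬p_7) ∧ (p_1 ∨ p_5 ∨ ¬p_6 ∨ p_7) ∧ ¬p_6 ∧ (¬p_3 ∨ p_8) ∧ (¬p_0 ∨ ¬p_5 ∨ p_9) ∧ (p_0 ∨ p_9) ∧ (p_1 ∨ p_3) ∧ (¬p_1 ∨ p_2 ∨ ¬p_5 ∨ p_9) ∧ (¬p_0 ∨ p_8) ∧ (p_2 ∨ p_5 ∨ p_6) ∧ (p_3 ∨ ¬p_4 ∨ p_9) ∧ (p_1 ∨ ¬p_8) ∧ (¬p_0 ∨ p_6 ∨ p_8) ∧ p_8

p_0=T, p_1=T, p_2=T, p_3=T, p_4=F, p_5=T, p_6=F, p_7=T, p_8=T, p_9=T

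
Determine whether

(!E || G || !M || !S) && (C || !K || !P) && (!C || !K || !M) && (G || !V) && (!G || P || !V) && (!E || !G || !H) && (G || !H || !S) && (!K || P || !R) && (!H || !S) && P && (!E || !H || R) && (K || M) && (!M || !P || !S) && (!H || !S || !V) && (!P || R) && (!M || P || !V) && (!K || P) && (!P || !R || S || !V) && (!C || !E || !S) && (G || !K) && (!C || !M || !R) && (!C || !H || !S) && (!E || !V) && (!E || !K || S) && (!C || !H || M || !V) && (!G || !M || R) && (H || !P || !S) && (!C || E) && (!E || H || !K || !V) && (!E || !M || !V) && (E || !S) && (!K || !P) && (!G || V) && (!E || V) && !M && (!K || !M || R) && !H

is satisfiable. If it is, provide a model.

Case M = True:
  Clause (!M) is falsified — contradiction.
Case M = False:
  (P) forces P = True.
  (K || M) forces K = True.
  Clause (!K || !P) is falsified — contradiction.
Both cases fail, so the formula is unsatisfiable.

No satisfying assignment exists.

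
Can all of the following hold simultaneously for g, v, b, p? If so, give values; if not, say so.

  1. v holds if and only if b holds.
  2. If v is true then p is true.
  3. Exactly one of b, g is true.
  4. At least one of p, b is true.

g = True, v = False, b = False, p = True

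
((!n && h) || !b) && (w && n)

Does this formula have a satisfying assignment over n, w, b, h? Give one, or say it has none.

n = True; w = True; b = False; h = True

  (!n && h) || !b = True
    !n && h = False
      !n = False
    !b = True
  w && n = True
Both conjuncts True, so the formula holds.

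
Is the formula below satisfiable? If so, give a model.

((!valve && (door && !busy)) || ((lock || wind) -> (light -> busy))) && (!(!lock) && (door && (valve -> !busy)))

door=T, lock=T, light=T, wind=F, busy=T, valve=F

  (!valve && (door && !busy)) || ((lock || wind) -> (light -> busy)) = True
    !valve && (door && !busy) = False
      !valve = True
      door && !busy = False
        !busy = False
    (lock || wind) -> (light -> busy) = True
      lock || wind = True
      light -> busy = True
  !(!lock) && (door && (valve -> !busy)) = True
    !(!lock) = True
      !lock = False
    door && (valve -> !busy) = True
      valve -> !busy = True
        !busy = False
Both conjuncts True, so the formula holds.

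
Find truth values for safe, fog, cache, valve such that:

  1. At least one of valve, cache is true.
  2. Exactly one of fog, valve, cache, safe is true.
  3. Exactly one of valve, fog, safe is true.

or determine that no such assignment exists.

safe = False; fog = False; cache = False; valve = True

  (1) {valve, cache}: 1 true — at least one ✓
  (2) {fog, valve, cache, safe}: 1 true — exactly one ✓
  (3) {valve, fog, safe}: 1 true — exactly one ✓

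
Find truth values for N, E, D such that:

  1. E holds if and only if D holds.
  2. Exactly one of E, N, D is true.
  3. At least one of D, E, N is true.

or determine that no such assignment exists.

N=T, E=F, D=F

  (1) E=F, D=F — same ✓
  (2) {E, N, D}: 1 true — exactly one ✓
  (3) {D, E, N}: 1 true — at least one ✓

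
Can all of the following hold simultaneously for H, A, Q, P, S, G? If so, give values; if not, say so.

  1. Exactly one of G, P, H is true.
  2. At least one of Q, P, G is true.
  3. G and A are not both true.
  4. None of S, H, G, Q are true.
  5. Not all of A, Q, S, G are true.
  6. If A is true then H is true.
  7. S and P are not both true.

H = False, A = False, Q = False, P = True, S = False, G = False

  (1) {G, P, H}: 1 true — exactly one ✓
  (2) {Q, P, G}: 1 true — at least one ✓
  (3) G=F, A=F — not both ✓
  (4) {S, H, G, Q}: 0 true — none ✓
  (5) {A, Q, S, G}: 0/4 true — not all ✓
  (6) A=F ⇒ H: vacuous ✓
  (7) S=F, P=T — not both ✓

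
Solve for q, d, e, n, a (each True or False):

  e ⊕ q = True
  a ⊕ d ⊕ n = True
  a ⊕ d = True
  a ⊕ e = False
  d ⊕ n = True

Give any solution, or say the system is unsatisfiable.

q: True, d: True, e: False, n: False, a: False

e ⊕ q = F ⊕ T = True ✓
a ⊕ d ⊕ n = F ⊕ T ⊕ F = True ✓
a ⊕ d = F ⊕ T = True ✓
a ⊕ e = F ⊕ F = False ✓
d ⊕ n = T ⊕ F = True ✓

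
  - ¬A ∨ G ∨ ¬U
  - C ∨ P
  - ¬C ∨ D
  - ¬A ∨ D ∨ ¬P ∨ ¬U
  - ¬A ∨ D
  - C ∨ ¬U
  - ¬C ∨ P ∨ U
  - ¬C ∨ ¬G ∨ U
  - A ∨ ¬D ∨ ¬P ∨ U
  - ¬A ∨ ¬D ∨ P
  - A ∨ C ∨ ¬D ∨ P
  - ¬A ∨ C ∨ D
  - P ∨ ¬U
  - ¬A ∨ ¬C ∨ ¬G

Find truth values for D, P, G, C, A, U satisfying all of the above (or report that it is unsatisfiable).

Set D = True.
Try P = False:
  (C ∨ P) forces C = True.
  (¬C ∨ P ∨ U) forces U = True.
  clause (P ∨ ¬U) is falsified — backtrack.
So P = True.
Set G = True.
Set C = False.
  then (C ∨ ¬U) forces U = False.
  then (A ∨ ¬D ∨ ¬P ∨ U) forces A = True.
All clauses satisfied.

D: True, P: True, G: True, C: False, A: True, U: False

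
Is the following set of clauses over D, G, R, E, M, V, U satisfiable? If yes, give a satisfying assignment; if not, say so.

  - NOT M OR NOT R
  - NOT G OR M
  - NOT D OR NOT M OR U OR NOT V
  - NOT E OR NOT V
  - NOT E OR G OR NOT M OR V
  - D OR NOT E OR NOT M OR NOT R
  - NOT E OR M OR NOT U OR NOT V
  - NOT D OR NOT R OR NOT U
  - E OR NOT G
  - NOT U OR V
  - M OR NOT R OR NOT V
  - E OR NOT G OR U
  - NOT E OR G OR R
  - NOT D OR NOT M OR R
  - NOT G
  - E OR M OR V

D: False, G: False, R: False, E: False, M: False, V: True, U: True

Unit clause (NOT G) forces G = False.
Set D = False.
Set R = False.
  then (NOT E OR G OR R) forces E = False.
Set M = False.
  then (E OR M OR V) forces V = True.
Set U = True.
All clauses satisfied.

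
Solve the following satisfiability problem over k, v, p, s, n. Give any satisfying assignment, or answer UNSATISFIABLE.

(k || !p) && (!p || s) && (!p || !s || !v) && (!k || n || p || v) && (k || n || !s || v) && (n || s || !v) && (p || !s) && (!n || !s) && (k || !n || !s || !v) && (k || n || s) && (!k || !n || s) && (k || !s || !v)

k = False; v = False; p = False; s = False; n = True

Set k = False.
  then (k || !p) forces p = False.
  then (p || !s) forces s = False.
  then (k || n || s) forces n = True.
Set v = False.
All clauses satisfied.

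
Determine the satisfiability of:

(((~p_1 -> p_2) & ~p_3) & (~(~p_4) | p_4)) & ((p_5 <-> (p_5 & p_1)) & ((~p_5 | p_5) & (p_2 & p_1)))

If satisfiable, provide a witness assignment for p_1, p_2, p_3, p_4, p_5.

p_1 = True, p_2 = True, p_3 = False, p_4 = True, p_5 = True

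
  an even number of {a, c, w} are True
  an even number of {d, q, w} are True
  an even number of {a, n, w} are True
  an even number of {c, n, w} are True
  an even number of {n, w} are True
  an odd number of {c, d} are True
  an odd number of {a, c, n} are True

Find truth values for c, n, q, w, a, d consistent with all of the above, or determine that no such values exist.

No satisfying assignment exists.

Adding constraints 1, 5, 7 mod 2: every variable appears an even number of times on the left, so the left side is 0.
But the right sides sum to 1 (mod 2). 0 ≠ 1 — the system is inconsistent.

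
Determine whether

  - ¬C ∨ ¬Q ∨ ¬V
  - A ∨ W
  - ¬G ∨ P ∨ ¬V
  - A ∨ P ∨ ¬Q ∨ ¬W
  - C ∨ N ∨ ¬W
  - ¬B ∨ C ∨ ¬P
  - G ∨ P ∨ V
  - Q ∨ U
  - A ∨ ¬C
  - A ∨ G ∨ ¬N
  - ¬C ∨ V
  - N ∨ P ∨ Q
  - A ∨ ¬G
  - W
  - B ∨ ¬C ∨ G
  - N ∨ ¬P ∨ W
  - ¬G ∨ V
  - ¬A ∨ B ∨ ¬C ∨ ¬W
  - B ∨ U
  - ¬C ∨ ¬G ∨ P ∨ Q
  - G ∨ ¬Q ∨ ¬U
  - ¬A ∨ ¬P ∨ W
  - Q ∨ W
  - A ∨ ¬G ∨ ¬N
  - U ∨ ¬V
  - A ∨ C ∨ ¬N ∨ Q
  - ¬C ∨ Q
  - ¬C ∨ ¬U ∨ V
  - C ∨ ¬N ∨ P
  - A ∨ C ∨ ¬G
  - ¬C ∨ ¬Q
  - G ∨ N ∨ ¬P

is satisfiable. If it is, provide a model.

C = False, A = True, N = True, B = False, V = False, W = True, P = True, Q = False, U = True, G = False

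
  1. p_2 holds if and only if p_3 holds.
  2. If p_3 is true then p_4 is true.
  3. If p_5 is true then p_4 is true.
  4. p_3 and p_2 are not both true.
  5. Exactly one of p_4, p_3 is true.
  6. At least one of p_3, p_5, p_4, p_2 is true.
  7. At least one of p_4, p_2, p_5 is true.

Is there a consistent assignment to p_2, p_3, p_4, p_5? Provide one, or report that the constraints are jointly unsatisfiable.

p_2 = False; p_3 = False; p_4 = True; p_5 = True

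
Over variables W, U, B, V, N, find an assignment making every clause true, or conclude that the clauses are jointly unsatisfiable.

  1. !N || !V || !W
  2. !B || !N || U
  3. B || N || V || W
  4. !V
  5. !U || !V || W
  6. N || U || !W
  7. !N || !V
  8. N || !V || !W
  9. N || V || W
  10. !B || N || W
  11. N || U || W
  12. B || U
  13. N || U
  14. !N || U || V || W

Unit clause (!V) forces V = False.
Set W = True.
Try U = False:
  (N || U || !W) forces N = True.
  (!B || !N || U) forces B = False.
  clause (B || U) is falsified — backtrack.
So U = True.
Set B = True.
Set N = True.
All clauses satisfied.

W: True; U: True; B: True; V: False; N: True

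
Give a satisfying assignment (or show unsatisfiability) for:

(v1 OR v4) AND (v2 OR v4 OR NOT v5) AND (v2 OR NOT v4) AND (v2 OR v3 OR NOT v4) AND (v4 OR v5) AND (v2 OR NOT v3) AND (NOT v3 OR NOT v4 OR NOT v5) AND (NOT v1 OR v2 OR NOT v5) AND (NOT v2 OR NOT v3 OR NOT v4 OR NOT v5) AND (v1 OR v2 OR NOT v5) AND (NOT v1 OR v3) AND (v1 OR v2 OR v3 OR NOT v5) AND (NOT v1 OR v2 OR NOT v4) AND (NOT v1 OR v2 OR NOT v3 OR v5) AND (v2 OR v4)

Set v1 = False.
  then (v1 OR v4) forces v4 = True.
  then (v2 OR NOT v4) forces v2 = True.
Set v3 = False.
Set v5 = False.
All clauses satisfied.

v1: False; v2: True; v3: False; v4: True; v5: False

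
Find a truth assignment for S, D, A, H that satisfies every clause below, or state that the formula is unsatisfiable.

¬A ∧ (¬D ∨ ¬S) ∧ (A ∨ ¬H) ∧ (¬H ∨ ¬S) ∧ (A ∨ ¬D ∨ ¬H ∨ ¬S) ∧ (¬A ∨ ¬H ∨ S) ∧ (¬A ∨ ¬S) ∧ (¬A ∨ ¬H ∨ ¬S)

Unit clause (¬A) forces A = False.
In (A ∨ ¬H) only ¬H is left, so H = False.
Set S = False.
Set D = False.
Check each clause:
  (¬A): ¬A holds.
  (¬D ∨ ¬S): ¬D holds.
  (A ∨ ¬H): ¬H holds.
  (¬H ∨ ¬S): ¬H holds.
  (A ∨ ¬D ∨ ¬H ∨ ¬S): ¬D holds.
  (¬A ∨ ¬H ∨ S): ¬A holds.
  (¬A ∨ ¬S): ¬A holds.
  (¬A ∨ ¬H ∨ ¬S): ¬A holds.
All clauses satisfied.

S = False, D = False, A = False, H = False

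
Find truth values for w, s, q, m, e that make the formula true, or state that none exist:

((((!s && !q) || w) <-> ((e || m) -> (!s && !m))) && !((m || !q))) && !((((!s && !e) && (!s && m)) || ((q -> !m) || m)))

Unsatisfiable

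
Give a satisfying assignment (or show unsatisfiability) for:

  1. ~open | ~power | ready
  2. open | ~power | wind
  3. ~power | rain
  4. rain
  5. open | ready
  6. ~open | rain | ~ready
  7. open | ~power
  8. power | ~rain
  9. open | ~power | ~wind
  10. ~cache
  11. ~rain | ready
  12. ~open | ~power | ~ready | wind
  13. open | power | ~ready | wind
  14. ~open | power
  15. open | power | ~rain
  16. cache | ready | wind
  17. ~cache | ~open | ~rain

Unit clause (rain) forces rain = True.
In (power | ~rain) only power is left, so power = True.
Unit clause (~cache) forces cache = False.
In (~rain | ready) only ready is left, so ready = True.
In (open | ~power) only open is left, so open = True.
In (~open | ~power | ~ready | wind) only wind is left, so wind = True.
All clauses satisfied.

cache = False; wind = True; open = True; rain = True; power = True; ready = True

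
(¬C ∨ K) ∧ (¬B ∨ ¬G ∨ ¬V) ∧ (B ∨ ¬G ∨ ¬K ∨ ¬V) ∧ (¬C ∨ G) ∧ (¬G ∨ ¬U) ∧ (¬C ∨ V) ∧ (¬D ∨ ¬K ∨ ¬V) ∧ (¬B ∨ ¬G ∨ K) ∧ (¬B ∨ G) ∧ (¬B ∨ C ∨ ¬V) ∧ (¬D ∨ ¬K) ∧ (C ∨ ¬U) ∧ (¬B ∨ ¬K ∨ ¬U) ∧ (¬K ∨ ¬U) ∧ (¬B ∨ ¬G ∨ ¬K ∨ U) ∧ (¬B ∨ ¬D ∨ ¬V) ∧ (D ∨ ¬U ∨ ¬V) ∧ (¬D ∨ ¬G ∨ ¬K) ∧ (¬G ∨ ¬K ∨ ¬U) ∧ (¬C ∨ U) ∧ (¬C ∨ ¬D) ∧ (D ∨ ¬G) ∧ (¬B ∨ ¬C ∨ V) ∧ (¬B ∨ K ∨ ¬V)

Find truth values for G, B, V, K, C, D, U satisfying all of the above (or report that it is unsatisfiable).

Set G = True.
  then (¬G ∨ ¬U) forces U = False.
  then (¬C ∨ U) forces C = False.
  then (D ∨ ¬G) forces D = True.
  then (¬D ∨ ¬K) forces K = False.
  then (¬B ∨ ¬G ∨ K) forces B = False.
Set V = True.
All clauses satisfied.

G = True, B = False, V = True, K = False, C = False, D = True, U = False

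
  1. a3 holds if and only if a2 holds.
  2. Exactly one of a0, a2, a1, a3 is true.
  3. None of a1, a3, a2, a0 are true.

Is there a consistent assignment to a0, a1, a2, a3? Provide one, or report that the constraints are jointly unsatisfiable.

Case a0 = True:
  Constraint (3) is violated (a0=T) — contradiction.
Case a0 = False:
  (3) forces a1 = False.
  (3) forces a3 = False.
  (1) with a3=F forces a2 = False.
  Constraint (2) is violated (a0=F, a2=F, a1=F, a3=F) — contradiction.
Both cases fail — unsatisfiable.

The formula is unsatisfiable.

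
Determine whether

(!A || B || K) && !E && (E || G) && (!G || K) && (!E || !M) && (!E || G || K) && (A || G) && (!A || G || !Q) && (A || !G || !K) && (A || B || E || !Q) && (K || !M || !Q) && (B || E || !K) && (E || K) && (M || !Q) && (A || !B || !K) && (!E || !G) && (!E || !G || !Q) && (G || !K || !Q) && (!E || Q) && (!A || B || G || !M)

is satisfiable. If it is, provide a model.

A: True, E: False, B: True, Q: False, G: True, K: True, M: False

Unit clause (!E) forces E = False.
In (E || G) only G is left, so G = True.
In (!G || K) only K is left, so K = True.
In (A || !G || !K) only A is left, so A = True.
In (B || E || !K) only B is left, so B = True.
Set Q = False.
Set M = False.
All clauses satisfied.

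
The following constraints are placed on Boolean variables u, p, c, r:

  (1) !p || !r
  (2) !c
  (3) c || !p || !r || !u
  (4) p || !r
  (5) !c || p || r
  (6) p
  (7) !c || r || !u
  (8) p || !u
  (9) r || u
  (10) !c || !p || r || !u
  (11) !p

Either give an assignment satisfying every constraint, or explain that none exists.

Case p = True:
  Clause (!p) is falsified — contradiction.
Case p = False:
  Clause (p) is falsified — contradiction.
Both cases fail, so the formula is unsatisfiable.

Unsatisfiable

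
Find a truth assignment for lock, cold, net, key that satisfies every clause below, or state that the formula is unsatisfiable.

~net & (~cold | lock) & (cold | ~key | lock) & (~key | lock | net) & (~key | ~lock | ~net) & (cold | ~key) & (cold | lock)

Unit clause (~net) forces net = False.
Try lock = False:
  (~cold | lock) forces cold = False.
  clause (cold | lock) is falsified — backtrack.
So lock = True.
Set cold = True.
Set key = False.
Check each clause:
  (~net): ~net holds.
  (~cold | lock): lock holds.
  (cold | ~key | lock): cold holds.
  (~key | lock | net): ~key holds.
  (~key | ~lock | ~net): ~key holds.
  (cold | ~key): cold holds.
  (cold | lock): cold holds.
All clauses satisfied.

lock: True; cold: True; net: False; key: False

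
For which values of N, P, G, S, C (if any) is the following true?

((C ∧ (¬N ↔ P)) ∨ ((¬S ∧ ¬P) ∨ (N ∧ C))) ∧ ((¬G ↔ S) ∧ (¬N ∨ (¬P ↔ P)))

N=F, P=F, G=T, S=F, C=T

  (C ∧ (¬N ↔ P)) ∨ ((¬S ∧ ¬P) ∨ (N ∧ C)) = True
    C ∧ (¬N ↔ P) = False
      ¬N ↔ P = False
        ¬N = True
    (¬S ∧ ¬P) ∨ (N ∧ C) = True
      ¬S ∧ ¬P = True
        ¬S = True
        ¬P = True
      N ∧ C = False
  (¬G ↔ S) ∧ (¬N ∨ (¬P ↔ P)) = True
    ¬G ↔ S = True
      ¬G = False
    ¬N ∨ (¬P ↔ P) = True
      ¬N = True
      ¬P ↔ P = False
        ¬P = True
Both conjuncts True, so the formula holds.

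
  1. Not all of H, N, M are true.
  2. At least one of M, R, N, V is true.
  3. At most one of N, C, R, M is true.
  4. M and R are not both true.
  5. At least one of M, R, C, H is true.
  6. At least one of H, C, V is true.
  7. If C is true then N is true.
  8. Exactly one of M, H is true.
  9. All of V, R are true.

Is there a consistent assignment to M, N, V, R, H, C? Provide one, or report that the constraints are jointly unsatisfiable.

M=F, N=F, V=T, R=T, H=T, C=F

  (1) {H, N, M}: 1/3 true — not all ✓
  (2) {M, R, N, V}: 2 true — at least one ✓
  (3) {N, C, R, M}: 1 true — at most one ✓
  (4) M=F, R=T — not both ✓
  (5) {M, R, C, H}: 2 true — at least one ✓
  (6) {H, C, V}: 2 true — at least one ✓
  (7) C=F ⇒ N: vacuous ✓
  (8) {M, H}: 1 true — exactly one ✓
  (9) {V, R}: all 2 true ✓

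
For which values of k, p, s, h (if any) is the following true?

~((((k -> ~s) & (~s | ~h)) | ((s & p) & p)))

k = False, p = False, s = True, h = True

  ~((((k -> ~s) & (~s | ~h)) | ((s & p) & p))) = True
    ((k -> ~s) & (~s | ~h)) | ((s & p) & p) = False
      (k -> ~s) & (~s | ~h) = False
        k -> ~s = True
          ~s = False
        ~s | ~h = False
          ~s = False
          ~h = False
      (s & p) & p = False
        s & p = False
The formula evaluates to True.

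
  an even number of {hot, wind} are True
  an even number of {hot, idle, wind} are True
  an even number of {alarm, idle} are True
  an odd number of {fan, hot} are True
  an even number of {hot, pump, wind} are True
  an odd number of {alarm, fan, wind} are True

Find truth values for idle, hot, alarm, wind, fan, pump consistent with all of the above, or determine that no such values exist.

idle=F, hot=T, alarm=F, wind=T, fan=F, pump=F

{hot, wind}: 2 true → even ✓
{hot, idle, wind}: 2 true → even ✓
{alarm, idle}: 0 true → even ✓
{fan, hot}: 1 true → odd ✓
{hot, pump, wind}: 2 true → even ✓
{alarm, fan, wind}: 1 true → odd ✓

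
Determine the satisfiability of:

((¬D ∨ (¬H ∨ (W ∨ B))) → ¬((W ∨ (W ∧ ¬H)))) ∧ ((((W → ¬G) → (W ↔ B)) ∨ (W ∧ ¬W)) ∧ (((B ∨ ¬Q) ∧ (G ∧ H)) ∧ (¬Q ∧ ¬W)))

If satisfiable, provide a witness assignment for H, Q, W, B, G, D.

H: True, Q: False, W: False, B: False, G: True, D: True

  (¬D ∨ (¬H ∨ (W ∨ B))) → ¬((W ∨ (W ∧ ¬H))) = True
    ¬D ∨ (¬H ∨ (W ∨ B)) = False
      ¬D = False
      ¬H ∨ (W ∨ B) = False
        ¬H = False
        W ∨ B = False
    ¬((W ∨ (W ∧ ¬H))) = True
      W ∨ (W ∧ ¬H) = False
        W ∧ ¬H = False
          ¬H = False
  (((W → ¬G) → (W ↔ B)) ∨ (W ∧ ¬W)) ∧ (((B ∨ ¬Q) ∧ (G ∧ H)) ∧ (¬Q ∧ ¬W)) = True
    ((W → ¬G) → (W ↔ B)) ∨ (W ∧ ¬W) = True
      (W → ¬G) → (W ↔ B) = True
        W → ¬G = True
          ¬G = False
        W ↔ B = True
      W ∧ ¬W = False
        ¬W = True
    ((B ∨ ¬Q) ∧ (G ∧ H)) ∧ (¬Q ∧ ¬W) = True
      (B ∨ ¬Q) ∧ (G ∧ H) = True
        B ∨ ¬Q = True
          ¬Q = True
        G ∧ H = True
      ¬Q ∧ ¬W = True
        ¬Q = True
        ¬W = True
Both conjuncts True, so the formula holds.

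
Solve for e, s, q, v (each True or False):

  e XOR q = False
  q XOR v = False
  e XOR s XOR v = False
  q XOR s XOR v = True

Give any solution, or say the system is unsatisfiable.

The formula is unsatisfiable.

Adding constraints 1, 3, 4 mod 2: every variable appears an even number of times on the left, so the left side is 0.
But the right sides sum to 1 (mod 2). 0 ≠ 1 — the system is inconsistent.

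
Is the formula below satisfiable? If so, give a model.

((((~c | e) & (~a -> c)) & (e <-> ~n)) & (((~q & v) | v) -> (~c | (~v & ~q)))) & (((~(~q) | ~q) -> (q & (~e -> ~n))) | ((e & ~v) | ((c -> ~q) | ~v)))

q: False, a: False, n: False, c: True, v: False, e: True

  (((~c | e) & (~a -> c)) & (e <-> ~n)) & (((~q & v) | v) -> (~c | (~v & ~q))) = True
    ((~c | e) & (~a -> c)) & (e <-> ~n) = True
      (~c | e) & (~a -> c) = True
        ~c | e = True
          ~c = False
        ~a -> c = True
          ~a = True
      e <-> ~n = True
        ~n = True
    ((~q & v) | v) -> (~c | (~v & ~q)) = True
      (~q & v) | v = False
        ~q & v = False
          ~q = True
      ~c | (~v & ~q) = True
        ~c = False
        ~v & ~q = True
          ~v = True
          ~q = True
  ((~(~q) | ~q) -> (q & (~e -> ~n))) | ((e & ~v) | ((c -> ~q) | ~v)) = True
    (~(~q) | ~q) -> (q & (~e -> ~n)) = False
      ~(~q) | ~q = True
        ~(~q) = False
          ~q = True
        ~q = True
      q & (~e -> ~n) = False
        ~e -> ~n = True
          ~e = False
          ~n = True
    (e & ~v) | ((c -> ~q) | ~v) = True
      e & ~v = True
        ~v = True
      (c -> ~q) | ~v = True
        c -> ~q = True
          ~q = True
        ~v = True
Both conjuncts True, so the formula holds.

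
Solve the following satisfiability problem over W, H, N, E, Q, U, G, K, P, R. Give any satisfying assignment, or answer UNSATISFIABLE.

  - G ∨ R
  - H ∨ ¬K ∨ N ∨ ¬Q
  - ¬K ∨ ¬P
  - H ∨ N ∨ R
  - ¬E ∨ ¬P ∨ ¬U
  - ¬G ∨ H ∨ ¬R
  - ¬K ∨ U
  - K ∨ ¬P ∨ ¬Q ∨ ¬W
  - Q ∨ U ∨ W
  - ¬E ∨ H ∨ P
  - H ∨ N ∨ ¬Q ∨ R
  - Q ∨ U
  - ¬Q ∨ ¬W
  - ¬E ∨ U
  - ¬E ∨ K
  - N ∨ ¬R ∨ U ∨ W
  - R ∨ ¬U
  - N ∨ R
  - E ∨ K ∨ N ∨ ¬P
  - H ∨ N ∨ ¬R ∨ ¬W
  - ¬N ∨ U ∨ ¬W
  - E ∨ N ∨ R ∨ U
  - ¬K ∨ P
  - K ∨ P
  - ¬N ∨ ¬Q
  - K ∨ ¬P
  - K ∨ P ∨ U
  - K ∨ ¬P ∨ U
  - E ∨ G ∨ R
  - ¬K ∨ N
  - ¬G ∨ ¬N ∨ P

Case P = True:
  (¬K ∨ ¬P) forces K = False.
  Clause (K ∨ ¬P) is falsified — contradiction.
Case P = False:
  (¬K ∨ P) forces K = False.
  Clause (K ∨ P) is falsified — contradiction.
Both cases fail, so the formula is unsatisfiable.

Unsatisfiable — no assignment works.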